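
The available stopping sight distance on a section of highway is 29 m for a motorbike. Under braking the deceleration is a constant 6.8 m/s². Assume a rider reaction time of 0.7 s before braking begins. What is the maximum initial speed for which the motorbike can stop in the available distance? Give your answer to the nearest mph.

Stopping distance: v·t_r + v²/(2a) = 29 with t_r = 0.7 s and a = 6.800 m/s².
So v² + 9.520 v − 394.40 = 0.
Positive root: v = −a·t_r + √((a·t_r)² + 2a·d) = −4.760 + √(22.658 + 394.40) = 15.6620 m/s.
15.6620 m/s ÷ 0.44704 = 35.035 mph.

Maximum speed ≈ 35 mph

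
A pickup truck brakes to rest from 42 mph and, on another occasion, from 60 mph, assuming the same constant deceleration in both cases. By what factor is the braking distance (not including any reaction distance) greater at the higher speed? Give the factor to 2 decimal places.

Braking distance d = v²/(2a), so with a fixed, d ∝ v².
Factor = (60/42)² = 1.4286² = 2.0409.

Factor ≈ 2.04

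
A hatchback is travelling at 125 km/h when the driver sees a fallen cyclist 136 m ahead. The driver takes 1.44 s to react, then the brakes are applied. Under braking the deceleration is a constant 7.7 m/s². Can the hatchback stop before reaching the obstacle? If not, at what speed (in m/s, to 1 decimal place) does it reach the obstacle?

Yes — it stops about 7.7 m short of the obstacle, so it never reaches it

125 km/h ÷ 3.6 = 34.7222 m/s.
Reaction distance = 34.7222 × 1.44 = 50.000 m.
Braking distance = v²/(2a) = 1205.631 / 15.400 = 78.288 m.
Total stopping distance = 50.000 + 78.288 = 128.288 m, vs 136 m available — it stops with 136 − 128.288 = 7.712 m to spare.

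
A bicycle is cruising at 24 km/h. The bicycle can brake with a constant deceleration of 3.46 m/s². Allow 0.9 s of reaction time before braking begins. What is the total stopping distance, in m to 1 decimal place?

Total stopping distance ≈ 12.4 m

24 km/h ÷ 3.6 = 6.6667 m/s.
Reaction distance = v·t_r = 6.6667 × 0.9 = 6.000 m.
Braking distance = v²/(2a) = 6.6667² / (2 × 3.460) = 44.445 / 6.920 = 6.423 m.
Total = 6.000 + 6.423 = 12.423 m.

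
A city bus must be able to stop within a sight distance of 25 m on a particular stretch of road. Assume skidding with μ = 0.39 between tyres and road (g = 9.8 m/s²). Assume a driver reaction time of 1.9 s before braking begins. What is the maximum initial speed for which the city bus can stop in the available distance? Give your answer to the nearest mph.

Maximum speed ≈ 19 mph

a = μg = 0.39 × 9.8 = 3.822 m/s².
Stopping distance: v·t_r + v²/(2a) = 25 with t_r = 1.9 s and a = 3.822 m/s².
So v² + 14.524 v − 191.10 = 0.
Positive root: v = −a·t_r + √((a·t_r)² + 2a·d) = −7.262 + √(52.737 + 191.10) = 8.3533 m/s.
8.3533 m/s ÷ 0.44704 = 18.686 mph.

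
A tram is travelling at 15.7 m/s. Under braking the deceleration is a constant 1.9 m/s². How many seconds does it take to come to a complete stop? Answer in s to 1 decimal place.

Braking time ≈ 8.3 s

Braking time = v/a = 15.7000 / 1.900 = 8.263 s.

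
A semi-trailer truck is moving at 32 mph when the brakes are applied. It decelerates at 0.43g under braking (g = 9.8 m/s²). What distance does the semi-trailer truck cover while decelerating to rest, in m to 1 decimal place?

Braking distance ≈ 24.3 m

32 mph × 0.44704 = 14.3053 m/s.
a = 0.43 × 9.8 = 4.214 m/s².
Braking distance = v²/(2a) = 14.3053² / (2 × 4.214) = 204.642 / 8.428 = 24.281 m.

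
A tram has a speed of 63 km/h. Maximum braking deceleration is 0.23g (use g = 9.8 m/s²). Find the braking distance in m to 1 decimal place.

Braking distance ≈ 67.9 m

63 km/h ÷ 3.6 = 17.5000 m/s.
a = 0.23 × 9.8 = 2.254 m/s².
Braking distance = v²/(2a) = 17.5000² / (2 × 2.254) = 306.250 / 4.508 = 67.935 m.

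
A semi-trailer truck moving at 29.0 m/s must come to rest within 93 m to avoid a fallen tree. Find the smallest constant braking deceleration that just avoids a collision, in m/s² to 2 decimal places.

v² = 2a·d ⇒ a = v²/(2d) = 29.0000² / (2 × 93.000) = 841.000 / 186.000 = 4.5215 m/s².

Required deceleration ≈ 4.52 m/s²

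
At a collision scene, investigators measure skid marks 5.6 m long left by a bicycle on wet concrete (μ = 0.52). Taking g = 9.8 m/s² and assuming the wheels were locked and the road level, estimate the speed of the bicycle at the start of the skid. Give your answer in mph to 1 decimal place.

Deceleration a = μg = 0.52 × 9.8 = 5.096 m/s².
v = √(2a·d) = √(2 × 5.096 × 5.6) = √57.075 = 7.5548 m/s.
= 7.5548 ÷ 0.44704 = 16.900 mph.

Initial speed ≈ 16.9 mph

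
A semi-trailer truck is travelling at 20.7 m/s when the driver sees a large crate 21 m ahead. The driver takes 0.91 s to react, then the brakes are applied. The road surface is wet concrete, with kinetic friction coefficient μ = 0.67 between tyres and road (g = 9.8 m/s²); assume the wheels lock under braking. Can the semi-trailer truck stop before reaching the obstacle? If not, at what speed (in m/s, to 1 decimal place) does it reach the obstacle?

a = μg = 0.67 × 9.8 = 6.566 m/s².
Reaction distance = 20.7000 × 0.91 = 18.837 m.
Braking distance needed to stop: v²/(2a) = 428.490 / 13.132 = 32.629 m, so total needed = 18.837 + 32.629 = 51.466 m > 21 m — it cannot stop.
Distance remaining when braking begins: 21 − 18.837 = 2.163 m.
v² = v₀² − 2a·d = 428.490 − 2 × 6.566 × 2.163 = 400.085 m²/s².
v = √400.085 = 20.002 m/s.

No — it strikes the obstacle at 20.0 m/s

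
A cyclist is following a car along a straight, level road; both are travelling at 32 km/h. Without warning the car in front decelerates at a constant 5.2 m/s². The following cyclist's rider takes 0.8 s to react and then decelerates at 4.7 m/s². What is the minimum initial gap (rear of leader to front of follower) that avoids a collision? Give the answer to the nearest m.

Minimum gap ≈ 8 m

32 km/h ÷ 3.6 = 8.8889 m/s.
Leader travels v²/(2a_L) = 79.013 / 10.400 = 7.597 m before stopping.
Follower covers v·t_r = 8.8889 × 0.8 = 7.111 m while reacting, then v²/(2a_F) = 79.013 / 9.400 = 8.406 m while braking, for a total of 7.111 + 8.406 = 15.517 m.
Since a_F ≤ a_L and the follower starts braking later, the follower is never slower than the leader, so the closest approach is when both have stopped.
Minimum gap = 15.517 − 7.597 = 7.920 m.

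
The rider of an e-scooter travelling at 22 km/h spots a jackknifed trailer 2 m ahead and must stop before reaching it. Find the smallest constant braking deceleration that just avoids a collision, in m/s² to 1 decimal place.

Required deceleration ≈ 9.3 m/s²

22 km/h ÷ 3.6 = 6.1111 m/s.
v² = 2a·d ⇒ a = v²/(2d) = 6.1111² / (2 × 2.000) = 37.346 / 4.000 = 9.3365 m/s².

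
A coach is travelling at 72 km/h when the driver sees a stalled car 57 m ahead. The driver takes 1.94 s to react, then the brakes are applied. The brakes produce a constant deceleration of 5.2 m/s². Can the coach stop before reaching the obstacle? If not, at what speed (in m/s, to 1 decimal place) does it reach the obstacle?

No — it strikes the obstacle at 14.5 m/s

72 km/h ÷ 3.6 = 20.0000 m/s.
Reaction distance = 20.0000 × 1.94 = 38.800 m.
Braking distance needed to stop: v²/(2a) = 400.000 / 10.400 = 38.462 m, so total needed = 38.800 + 38.462 = 77.262 m > 57 m — it cannot stop.
Distance remaining when braking begins: 57 − 38.800 = 18.200 m.
v² = v₀² − 2a·d = 400.000 − 2 × 5.200 × 18.200 = 210.720 m²/s².
v = √210.720 = 14.516 m/s.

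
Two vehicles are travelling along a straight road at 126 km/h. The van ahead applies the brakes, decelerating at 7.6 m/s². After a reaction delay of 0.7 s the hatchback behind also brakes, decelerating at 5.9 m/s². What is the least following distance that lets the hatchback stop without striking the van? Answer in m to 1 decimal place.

126 km/h ÷ 3.6 = 35.0000 m/s.
Leader travels v²/(2a_L) = 1225.000 / 15.200 = 80.592 m before stopping.
Follower covers v·t_r = 35.0000 × 0.7 = 24.500 m while reacting, then v²/(2a_F) = 1225.000 / 11.800 = 103.814 m while braking, for a total of 24.500 + 103.814 = 128.314 m.
Since a_F ≤ a_L and the follower starts braking later, the follower is never slower than the leader, so the closest approach is when both have stopped.
Minimum gap = 128.314 − 80.592 = 47.722 m.

Minimum gap ≈ 47.7 m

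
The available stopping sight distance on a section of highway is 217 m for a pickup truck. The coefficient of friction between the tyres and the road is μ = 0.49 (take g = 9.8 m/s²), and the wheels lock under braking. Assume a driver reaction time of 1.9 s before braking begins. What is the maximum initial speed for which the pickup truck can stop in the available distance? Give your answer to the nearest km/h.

Maximum speed ≈ 135 km/h

a = μg = 0.49 × 9.8 = 4.802 m/s².
Stopping distance: v·t_r + v²/(2a) = 217 with t_r = 1.9 s and a = 4.802 m/s².
So v² + 18.248 v − 2084.07 = 0.
Positive root: v = −a·t_r + √((a·t_r)² + 2a·d) = −9.124 + √(83.247 + 2084.07) = 37.4305 m/s.
37.4305 m/s × 3.6 = 134.750 km/h.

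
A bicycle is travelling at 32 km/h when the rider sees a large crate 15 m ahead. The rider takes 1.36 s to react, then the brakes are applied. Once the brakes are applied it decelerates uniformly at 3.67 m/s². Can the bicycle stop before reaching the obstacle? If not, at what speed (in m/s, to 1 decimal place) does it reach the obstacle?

32 km/h ÷ 3.6 = 8.8889 m/s.
Reaction distance = 8.8889 × 1.36 = 12.089 m.
Braking distance needed to stop: v²/(2a) = 79.013 / 7.340 = 10.765 m, so total needed = 12.089 + 10.765 = 22.854 m > 15 m — it cannot stop.
Distance remaining when braking begins: 15 − 12.089 = 2.911 m.
v² = v₀² − 2a·d = 79.013 − 2 × 3.670 × 2.911 = 57.646 m²/s².
v = √57.646 = 7.592 m/s.

No — it strikes the obstacle at 7.6 m/s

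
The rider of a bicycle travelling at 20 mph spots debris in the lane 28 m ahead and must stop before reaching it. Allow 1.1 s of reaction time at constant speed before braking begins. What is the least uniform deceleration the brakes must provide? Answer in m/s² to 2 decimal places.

Required deceleration ≈ 2.20 m/s²

20 mph × 0.44704 = 8.9408 m/s.
Distance covered during reaction = 8.9408 × 1.1 = 9.835 m.
Distance available for braking: 28 − 9.835 = 18.165 m.
v² = 2a·d ⇒ a = v²/(2d) = 8.9408² / (2 × 18.165) = 79.938 / 36.330 = 2.2003 m/s².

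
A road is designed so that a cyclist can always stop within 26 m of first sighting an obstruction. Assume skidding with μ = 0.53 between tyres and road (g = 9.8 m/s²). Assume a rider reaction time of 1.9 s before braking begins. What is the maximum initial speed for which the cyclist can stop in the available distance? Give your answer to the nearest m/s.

a = μg = 0.53 × 9.8 = 5.194 m/s².
Stopping distance: v·t_r + v²/(2a) = 26 with t_r = 1.9 s and a = 5.194 m/s².
So v² + 19.737 v − 270.09 = 0.
Positive root: v = −a·t_r + √((a·t_r)² + 2a·d) = −9.869 + √(97.397 + 270.09) = 9.3010 m/s.

Maximum speed ≈ 9 m/s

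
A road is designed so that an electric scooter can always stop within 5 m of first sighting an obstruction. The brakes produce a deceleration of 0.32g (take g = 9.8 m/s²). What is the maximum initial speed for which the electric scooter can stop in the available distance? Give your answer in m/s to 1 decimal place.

a = 0.32 × 9.8 = 3.136 m/s².
v²/(2a) = d ⇒ v = √(2 × 3.136 × 5) = √31.36 = 5.6000 m/s.

Maximum speed ≈ 5.6 m/s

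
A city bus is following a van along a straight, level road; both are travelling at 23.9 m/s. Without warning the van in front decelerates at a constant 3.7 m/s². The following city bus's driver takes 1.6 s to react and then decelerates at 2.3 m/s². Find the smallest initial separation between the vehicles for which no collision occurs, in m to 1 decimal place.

Minimum gap ≈ 85.2 m

Leader travels v²/(2a_L) = 571.210 / 7.400 = 77.191 m before stopping.
Follower covers v·t_r = 23.9000 × 1.6 = 38.240 m while reacting, then v²/(2a_F) = 571.210 / 4.600 = 124.176 m while braking, for a total of 38.240 + 124.176 = 162.416 m.
Since a_F ≤ a_L and the follower starts braking later, the follower is never slower than the leader, so the closest approach is when both have stopped.
Minimum gap = 162.416 − 77.191 = 85.225 m.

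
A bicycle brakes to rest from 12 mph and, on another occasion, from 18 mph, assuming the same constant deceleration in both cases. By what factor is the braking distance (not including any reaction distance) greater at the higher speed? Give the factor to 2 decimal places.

Factor ≈ 2.25

Braking distance d = v²/(2a), so with a fixed, d ∝ v².
Factor = (18/12)² = 1.5000² = 2.2500.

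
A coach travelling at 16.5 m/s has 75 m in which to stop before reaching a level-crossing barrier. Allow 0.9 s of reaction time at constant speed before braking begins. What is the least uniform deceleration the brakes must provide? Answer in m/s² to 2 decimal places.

Distance covered during reaction = 16.5000 × 0.9 = 14.850 m.
Distance available for braking: 75 − 14.850 = 60.150 m.
v² = 2a·d ⇒ a = v²/(2d) = 16.5000² / (2 × 60.150) = 272.250 / 120.300 = 2.2631 m/s².

Required deceleration ≈ 2.26 m/s²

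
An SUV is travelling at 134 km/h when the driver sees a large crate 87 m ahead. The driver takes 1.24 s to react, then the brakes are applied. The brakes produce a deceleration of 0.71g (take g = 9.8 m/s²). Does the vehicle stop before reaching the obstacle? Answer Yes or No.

134 km/h ÷ 3.6 = 37.2222 m/s.
a = 0.71 × 9.8 = 6.958 m/s².
Reaction distance = 37.2222 × 1.24 = 46.156 m.
Braking distance = v²/(2a) = 1385.492 / 13.916 = 99.561 m.
Total stopping distance = 46.156 + 99.561 = 145.717 m, vs 87 m available — it cannot stop in time and overshoots by 145.717 − 87 = 58.717 m.

No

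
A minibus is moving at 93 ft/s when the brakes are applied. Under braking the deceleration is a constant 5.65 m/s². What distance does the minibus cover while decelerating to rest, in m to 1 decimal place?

Braking distance ≈ 71.1 m

93 ft/s × 0.3048 = 28.3464 m/s.
Braking distance = v²/(2a) = 28.3464² / (2 × 5.650) = 803.518 / 11.300 = 71.108 m.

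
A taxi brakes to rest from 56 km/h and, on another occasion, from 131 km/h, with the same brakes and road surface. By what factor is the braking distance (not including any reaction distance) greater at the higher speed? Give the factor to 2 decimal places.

Braking distance d = v²/(2a), so with a fixed, d ∝ v².
Factor = (131/56)² = 2.3393² = 5.4723.

Factor ≈ 5.47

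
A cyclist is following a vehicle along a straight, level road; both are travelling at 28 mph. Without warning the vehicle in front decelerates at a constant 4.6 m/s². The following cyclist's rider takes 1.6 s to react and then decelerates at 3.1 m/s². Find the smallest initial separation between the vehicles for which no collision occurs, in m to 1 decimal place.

Minimum gap ≈ 28.3 m

28 mph × 0.44704 = 12.5171 m/s.
Leader travels v²/(2a_L) = 156.678 / 9.200 = 17.030 m before stopping.
Follower covers v·t_r = 12.5171 × 1.6 = 20.027 m while reacting, then v²/(2a_F) = 156.678 / 6.200 = 25.271 m while braking, for a total of 20.027 + 25.271 = 45.298 m.
Since a_F ≤ a_L and the follower starts braking later, the follower is never slower than the leader, so the closest approach is when both have stopped.
Minimum gap = 45.298 − 17.030 = 28.268 m.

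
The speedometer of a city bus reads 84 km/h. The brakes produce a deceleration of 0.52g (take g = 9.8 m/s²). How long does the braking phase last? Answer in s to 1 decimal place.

Braking time ≈ 4.6 s

84 km/h ÷ 3.6 = 23.3333 m/s.
a = 0.52 × 9.8 = 5.096 m/s².
Braking time = v/a = 23.3333 / 5.096 = 4.579 s.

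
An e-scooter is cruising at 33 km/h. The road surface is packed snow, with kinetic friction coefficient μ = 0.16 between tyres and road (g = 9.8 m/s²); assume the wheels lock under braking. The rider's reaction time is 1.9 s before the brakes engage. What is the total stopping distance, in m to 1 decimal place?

Total stopping distance ≈ 44.2 m

33 km/h ÷ 3.6 = 9.1667 m/s.
a = μg = 0.16 × 9.8 = 1.568 m/s².
Reaction distance = v·t_r = 9.1667 × 1.9 = 17.417 m.
Braking distance = v²/(2a) = 9.1667² / (2 × 1.568) = 84.028 / 3.136 = 26.795 m.
Total = 17.417 + 26.795 = 44.212 m.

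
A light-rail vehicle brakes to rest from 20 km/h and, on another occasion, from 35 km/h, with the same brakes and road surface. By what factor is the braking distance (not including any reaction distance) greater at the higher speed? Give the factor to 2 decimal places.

Braking distance d = v²/(2a), so with a fixed, d ∝ v².
Factor = (35/20)² = 1.7500² = 3.0625.

Factor ≈ 3.06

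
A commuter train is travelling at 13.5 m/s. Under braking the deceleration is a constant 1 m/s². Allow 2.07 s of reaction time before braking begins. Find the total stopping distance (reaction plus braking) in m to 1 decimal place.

Total stopping distance ≈ 119.1 m

Reaction distance = v·t_r = 13.5000 × 2.07 = 27.945 m.
Braking distance = v²/(2a) = 13.5000² / (2 × 1.000) = 182.250 / 2.000 = 91.125 m.
Total = 27.945 + 91.125 = 119.070 m.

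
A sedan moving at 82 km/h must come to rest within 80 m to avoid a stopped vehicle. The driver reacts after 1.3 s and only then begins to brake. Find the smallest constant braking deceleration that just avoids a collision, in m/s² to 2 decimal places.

Required deceleration ≈ 5.15 m/s²

82 km/h ÷ 3.6 = 22.7778 m/s.
Distance covered during reaction = 22.7778 × 1.3 = 29.611 m.
Distance available for braking: 80 − 29.611 = 50.389 m.
v² = 2a·d ⇒ a = v²/(2d) = 22.7778² / (2 × 50.389) = 518.828 / 100.778 = 5.1482 m/s².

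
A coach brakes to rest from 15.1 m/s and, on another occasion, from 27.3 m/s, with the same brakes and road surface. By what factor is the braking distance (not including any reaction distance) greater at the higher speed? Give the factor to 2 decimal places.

Factor ≈ 3.27

Braking distance d = v²/(2a), so with a fixed, d ∝ v².
Factor = (27.3/15.1)² = 1.8079² = 3.2685.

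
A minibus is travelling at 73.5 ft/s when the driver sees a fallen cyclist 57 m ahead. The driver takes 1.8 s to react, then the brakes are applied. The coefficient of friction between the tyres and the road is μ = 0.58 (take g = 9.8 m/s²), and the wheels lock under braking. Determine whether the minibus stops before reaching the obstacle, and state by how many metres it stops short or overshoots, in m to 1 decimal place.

No — it overshoots by 27.5 m

73.5 ft/s × 0.3048 = 22.4028 m/s.
a = μg = 0.58 × 9.8 = 5.684 m/s².
Reaction distance = 22.4028 × 1.8 = 40.325 m.
Braking distance = v²/(2a) = 501.885 / 11.368 = 44.149 m.
Total stopping distance = 40.325 + 44.149 = 84.474 m, vs 57 m available — it cannot stop in time and overshoots by 84.474 − 57 = 27.474 m.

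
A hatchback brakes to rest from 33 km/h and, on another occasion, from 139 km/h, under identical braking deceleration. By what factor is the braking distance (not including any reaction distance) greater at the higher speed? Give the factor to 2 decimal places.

Factor ≈ 17.74

Braking distance d = v²/(2a), so with a fixed, d ∝ v².
Factor = (139/33)² = 4.2121² = 17.7418.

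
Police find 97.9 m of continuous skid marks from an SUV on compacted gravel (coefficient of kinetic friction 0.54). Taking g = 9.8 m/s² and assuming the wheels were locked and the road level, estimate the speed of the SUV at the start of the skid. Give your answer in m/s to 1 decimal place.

Deceleration a = μg = 0.54 × 9.8 = 5.292 m/s².
v = √(2a·d) = √(2 × 5.292 × 97.9) = √1036.174 = 32.1897 m/s.

Initial speed ≈ 32.2 m/s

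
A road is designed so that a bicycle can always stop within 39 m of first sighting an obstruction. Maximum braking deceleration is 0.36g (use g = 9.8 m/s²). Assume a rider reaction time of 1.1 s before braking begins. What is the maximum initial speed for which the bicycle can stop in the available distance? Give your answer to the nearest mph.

Maximum speed ≈ 29 mph

a = 0.36 × 9.8 = 3.528 m/s².
Stopping distance: v·t_r + v²/(2a) = 39 with t_r = 1.1 s and a = 3.528 m/s².
So v² + 7.762 v − 275.18 = 0.
Positive root: v = −a·t_r + √((a·t_r)² + 2a·d) = −3.881 + √(15.062 + 275.18) = 13.1555 m/s.
13.1555 m/s ÷ 0.44704 = 29.428 mph.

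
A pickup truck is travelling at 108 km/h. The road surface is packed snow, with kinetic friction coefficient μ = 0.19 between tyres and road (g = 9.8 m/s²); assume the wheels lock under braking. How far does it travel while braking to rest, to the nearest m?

Braking distance ≈ 242 m

108 km/h ÷ 3.6 = 30.0000 m/s.
a = μg = 0.19 × 9.8 = 1.862 m/s².
Braking distance = v²/(2a) = 30.0000² / (2 × 1.862) = 900.000 / 3.724 = 241.676 m.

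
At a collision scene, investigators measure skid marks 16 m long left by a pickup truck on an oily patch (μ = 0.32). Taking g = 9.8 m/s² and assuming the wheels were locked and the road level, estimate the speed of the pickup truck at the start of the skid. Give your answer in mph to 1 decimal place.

Initial speed ≈ 22.4 mph

Deceleration a = μg = 0.32 × 9.8 = 3.136 m/s².
v = √(2a·d) = √(2 × 3.136 × 16) = √100.352 = 10.0176 m/s.
= 10.0176 ÷ 0.44704 = 22.409 mph.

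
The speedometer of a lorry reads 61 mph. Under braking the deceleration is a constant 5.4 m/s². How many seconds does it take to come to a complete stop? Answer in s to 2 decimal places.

61 mph × 0.44704 = 27.2694 m/s.
Braking time = v/a = 27.2694 / 5.400 = 5.050 s.

Braking time ≈ 5.05 s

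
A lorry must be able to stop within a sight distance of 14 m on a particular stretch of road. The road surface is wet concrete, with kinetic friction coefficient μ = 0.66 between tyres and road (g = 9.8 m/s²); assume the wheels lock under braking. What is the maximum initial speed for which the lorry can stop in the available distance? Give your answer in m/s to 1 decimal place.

Maximum speed ≈ 13.5 m/s

a = μg = 0.66 × 9.8 = 6.468 m/s².
v²/(2a) = d ⇒ v = √(2 × 6.468 × 14) = √181.10 = 13.4573 m/s.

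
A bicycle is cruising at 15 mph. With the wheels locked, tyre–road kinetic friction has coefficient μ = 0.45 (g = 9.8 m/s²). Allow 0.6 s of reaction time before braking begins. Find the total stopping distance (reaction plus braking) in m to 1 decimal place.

Total stopping distance ≈ 9.1 m

15 mph × 0.44704 = 6.7056 m/s.
a = μg = 0.45 × 9.8 = 4.410 m/s².
Reaction distance = v·t_r = 6.7056 × 0.6 = 4.023 m.
Braking distance = v²/(2a) = 6.7056² / (2 × 4.410) = 44.965 / 8.820 = 5.098 m.
Total = 4.023 + 5.098 = 9.121 m.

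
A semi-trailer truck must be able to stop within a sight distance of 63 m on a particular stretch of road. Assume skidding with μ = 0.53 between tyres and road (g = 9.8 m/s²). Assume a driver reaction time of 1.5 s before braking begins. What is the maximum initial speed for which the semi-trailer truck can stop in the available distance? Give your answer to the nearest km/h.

a = μg = 0.53 × 9.8 = 5.194 m/s².
Stopping distance: v·t_r + v²/(2a) = 63 with t_r = 1.5 s and a = 5.194 m/s².
So v² + 15.582 v − 654.44 = 0.
Positive root: v = −a·t_r + √((a·t_r)² + 2a·d) = −7.791 + √(60.700 + 654.44) = 18.9511 m/s.
18.9511 m/s × 3.6 = 68.224 km/h.

Maximum speed ≈ 68 km/h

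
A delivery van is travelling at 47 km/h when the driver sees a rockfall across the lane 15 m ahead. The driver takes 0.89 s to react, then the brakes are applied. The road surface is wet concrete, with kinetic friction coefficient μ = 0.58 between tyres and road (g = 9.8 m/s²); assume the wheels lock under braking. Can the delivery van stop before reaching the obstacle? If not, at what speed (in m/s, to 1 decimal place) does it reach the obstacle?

No — it strikes the obstacle at 11.5 m/s

47 km/h ÷ 3.6 = 13.0556 m/s.
a = μg = 0.58 × 9.8 = 5.684 m/s².
Reaction distance = 13.0556 × 0.89 = 11.619 m.
Braking distance needed to stop: v²/(2a) = 170.449 / 11.368 = 14.994 m, so total needed = 11.619 + 14.994 = 26.613 m > 15 m — it cannot stop.
Distance remaining when braking begins: 15 − 11.619 = 3.381 m.
v² = v₀² − 2a·d = 170.449 − 2 × 5.684 × 3.381 = 132.014 m²/s².
v = √132.014 = 11.490 m/s.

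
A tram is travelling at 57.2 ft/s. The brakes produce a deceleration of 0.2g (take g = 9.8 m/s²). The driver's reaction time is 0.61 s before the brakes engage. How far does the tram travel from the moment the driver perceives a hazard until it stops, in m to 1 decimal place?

Total stopping distance ≈ 88.2 m

57.2 ft/s × 0.3048 = 17.4346 m/s.
a = 0.2 × 9.8 = 1.960 m/s².
Reaction distance = v·t_r = 17.4346 × 0.61 = 10.635 m.
Braking distance = v²/(2a) = 17.4346² / (2 × 1.960) = 303.965 / 3.920 = 77.542 m.
Total = 10.635 + 77.542 = 88.177 m.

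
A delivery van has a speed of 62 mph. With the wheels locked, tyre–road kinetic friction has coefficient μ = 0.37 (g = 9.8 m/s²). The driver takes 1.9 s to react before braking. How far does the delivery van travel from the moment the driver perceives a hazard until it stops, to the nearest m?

Total stopping distance ≈ 159 m

62 mph × 0.44704 = 27.7165 m/s.
a = μg = 0.37 × 9.8 = 3.626 m/s².
Reaction distance = v·t_r = 27.7165 × 1.9 = 52.661 m.
Braking distance = v²/(2a) = 27.7165² / (2 × 3.626) = 768.204 / 7.252 = 105.930 m.
Total = 52.661 + 105.930 = 158.591 m.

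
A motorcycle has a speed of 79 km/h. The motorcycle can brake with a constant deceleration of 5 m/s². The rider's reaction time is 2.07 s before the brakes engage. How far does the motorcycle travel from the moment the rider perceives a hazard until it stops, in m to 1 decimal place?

79 km/h ÷ 3.6 = 21.9444 m/s.
Reaction distance = v·t_r = 21.9444 × 2.07 = 45.425 m.
Braking distance = v²/(2a) = 21.9444² / (2 × 5.000) = 481.557 / 10.000 = 48.156 m.
Total = 45.425 + 48.156 = 93.581 m.

Total stopping distance ≈ 93.6 m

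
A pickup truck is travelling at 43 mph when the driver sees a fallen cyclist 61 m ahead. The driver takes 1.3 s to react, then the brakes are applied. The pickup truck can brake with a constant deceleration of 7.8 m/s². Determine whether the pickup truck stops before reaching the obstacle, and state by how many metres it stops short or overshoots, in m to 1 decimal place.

Yes — it stops 12.3 m short of the obstacle

43 mph × 0.44704 = 19.2227 m/s.
Reaction distance = 19.2227 × 1.3 = 24.990 m.
Braking distance = v²/(2a) = 369.512 / 15.600 = 23.687 m.
Total stopping distance = 24.990 + 23.687 = 48.677 m, vs 61 m available — it stops with 61 − 48.677 = 12.323 m to spare.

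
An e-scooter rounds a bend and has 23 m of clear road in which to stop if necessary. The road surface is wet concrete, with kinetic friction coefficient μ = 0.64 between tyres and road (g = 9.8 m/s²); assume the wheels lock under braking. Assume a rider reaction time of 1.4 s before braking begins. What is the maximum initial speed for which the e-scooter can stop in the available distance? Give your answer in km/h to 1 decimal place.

a = μg = 0.64 × 9.8 = 6.272 m/s².
Stopping distance: v·t_r + v²/(2a) = 23 with t_r = 1.4 s and a = 6.272 m/s².
So v² + 17.562 v − 288.51 = 0.
Positive root: v = −a·t_r + √((a·t_r)² + 2a·d) = −8.781 + √(77.106 + 288.51) = 10.3401 m/s.
10.3401 m/s × 3.6 = 37.224 km/h.

Maximum speed ≈ 37.2 km/h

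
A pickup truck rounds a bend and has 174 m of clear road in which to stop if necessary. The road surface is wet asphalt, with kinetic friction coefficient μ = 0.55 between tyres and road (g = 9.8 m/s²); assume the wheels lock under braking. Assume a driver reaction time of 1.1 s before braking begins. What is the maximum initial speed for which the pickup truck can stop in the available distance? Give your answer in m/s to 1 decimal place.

Maximum speed ≈ 37.8 m/s

a = μg = 0.55 × 9.8 = 5.390 m/s².
Stopping distance: v·t_r + v²/(2a) = 174 with t_r = 1.1 s and a = 5.390 m/s².
So v² + 11.858 v − 1875.72 = 0.
Positive root: v = −a·t_r + √((a·t_r)² + 2a·d) = −5.929 + √(35.153 + 1875.72) = 37.7845 m/s.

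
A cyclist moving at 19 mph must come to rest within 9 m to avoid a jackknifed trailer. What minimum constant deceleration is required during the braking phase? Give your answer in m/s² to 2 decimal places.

19 mph × 0.44704 = 8.4938 m/s.
v² = 2a·d ⇒ a = v²/(2d) = 8.4938² / (2 × 9.000) = 72.145 / 18.000 = 4.0081 m/s².

Required deceleration ≈ 4.01 m/s²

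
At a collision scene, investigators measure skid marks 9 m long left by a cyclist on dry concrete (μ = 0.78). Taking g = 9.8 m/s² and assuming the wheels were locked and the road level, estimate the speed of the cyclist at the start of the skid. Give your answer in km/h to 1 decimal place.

Deceleration a = μg = 0.78 × 9.8 = 7.644 m/s².
v = √(2a·d) = √(2 × 7.644 × 9) = √137.592 = 11.7300 m/s.
= 11.7300 × 3.6 = 42.228 km/h.

Initial speed ≈ 42.2 km/h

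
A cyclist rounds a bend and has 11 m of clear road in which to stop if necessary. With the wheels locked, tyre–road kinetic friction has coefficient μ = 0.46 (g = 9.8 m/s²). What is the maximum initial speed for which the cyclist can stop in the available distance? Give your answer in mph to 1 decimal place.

Maximum speed ≈ 22.3 mph

a = μg = 0.46 × 9.8 = 4.508 m/s².
v²/(2a) = d ⇒ v = √(2 × 4.508 × 11) = √99.18 = 9.9589 m/s.
9.9589 m/s ÷ 0.44704 = 22.277 mph.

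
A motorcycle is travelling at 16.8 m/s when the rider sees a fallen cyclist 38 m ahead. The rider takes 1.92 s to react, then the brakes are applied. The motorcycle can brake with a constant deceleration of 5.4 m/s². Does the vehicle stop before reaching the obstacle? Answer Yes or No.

No

Reaction distance = 16.8000 × 1.92 = 32.256 m.
Braking distance = v²/(2a) = 282.240 / 10.800 = 26.133 m.
Total stopping distance = 32.256 + 26.133 = 58.389 m, vs 38 m available — it cannot stop in time and overshoots by 58.389 − 38 = 20.389 m.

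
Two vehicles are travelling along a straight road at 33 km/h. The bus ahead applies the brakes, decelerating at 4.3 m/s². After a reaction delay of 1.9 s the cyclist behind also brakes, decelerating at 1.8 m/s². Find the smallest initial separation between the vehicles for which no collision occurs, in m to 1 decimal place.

33 km/h ÷ 3.6 = 9.1667 m/s.
Leader travels v²/(2a_L) = 84.028 / 8.600 = 9.771 m before stopping.
Follower covers v·t_r = 9.1667 × 1.9 = 17.417 m while reacting, then v²/(2a_F) = 84.028 / 3.600 = 23.341 m while braking, for a total of 17.417 + 23.341 = 40.758 m.
Since a_F ≤ a_L and the follower starts braking later, the follower is never slower than the leader, so the closest approach is when both have stopped.
Minimum gap = 40.758 − 9.771 = 30.987 m.

Minimum gap ≈ 31.0 m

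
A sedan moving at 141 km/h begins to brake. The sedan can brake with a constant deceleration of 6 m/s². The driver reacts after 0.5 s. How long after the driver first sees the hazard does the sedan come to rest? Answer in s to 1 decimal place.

Total time ≈ 7.0 s

141 km/h ÷ 3.6 = 39.1667 m/s.
Braking time = v/a = 39.1667 / 6.000 = 6.528 s.
Total = 0.5 + 6.528 = 7.028 s.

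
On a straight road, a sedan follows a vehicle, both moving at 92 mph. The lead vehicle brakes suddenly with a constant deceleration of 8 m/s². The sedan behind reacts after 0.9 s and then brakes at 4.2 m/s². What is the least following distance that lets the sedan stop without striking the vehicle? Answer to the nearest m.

Minimum gap ≈ 133 m

92 mph × 0.44704 = 41.1277 m/s.
Leader travels v²/(2a_L) = 1691.488 / 16.000 = 105.718 m before stopping.
Follower covers v·t_r = 41.1277 × 0.9 = 37.015 m while reacting, then v²/(2a_F) = 1691.488 / 8.400 = 201.368 m while braking, for a total of 37.015 + 201.368 = 238.383 m.
Since a_F ≤ a_L and the follower starts braking later, the follower is never slower than the leader, so the closest approach is when both have stopped.
Minimum gap = 238.383 − 105.718 = 132.665 m.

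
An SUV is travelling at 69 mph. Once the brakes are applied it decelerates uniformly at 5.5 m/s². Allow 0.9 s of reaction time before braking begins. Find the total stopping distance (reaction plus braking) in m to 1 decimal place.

69 mph × 0.44704 = 30.8458 m/s.
Reaction distance = v·t_r = 30.8458 × 0.9 = 27.761 m.
Braking distance = v²/(2a) = 30.8458² / (2 × 5.500) = 951.463 / 11.000 = 86.497 m.
Total = 27.761 + 86.497 = 114.258 m.

Total stopping distance ≈ 114.3 m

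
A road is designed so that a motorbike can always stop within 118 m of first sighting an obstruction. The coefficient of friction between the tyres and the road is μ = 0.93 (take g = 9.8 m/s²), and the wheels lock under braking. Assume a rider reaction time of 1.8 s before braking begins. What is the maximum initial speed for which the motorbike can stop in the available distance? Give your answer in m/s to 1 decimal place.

Maximum speed ≈ 32.8 m/s

a = μg = 0.93 × 9.8 = 9.114 m/s².
Stopping distance: v·t_r + v²/(2a) = 118 with t_r = 1.8 s and a = 9.114 m/s².
So v² + 32.810 v − 2150.90 = 0.
Positive root: v = −a·t_r + √((a·t_r)² + 2a·d) = −16.405 + √(269.124 + 2150.90) = 32.7887 m/s.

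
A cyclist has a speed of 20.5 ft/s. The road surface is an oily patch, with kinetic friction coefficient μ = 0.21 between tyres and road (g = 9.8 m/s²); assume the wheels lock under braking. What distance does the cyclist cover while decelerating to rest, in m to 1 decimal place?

20.5 ft/s × 0.3048 = 6.2484 m/s.
a = μg = 0.21 × 9.8 = 2.058 m/s².
Braking distance = v²/(2a) = 6.2484² / (2 × 2.058) = 39.043 / 4.116 = 9.486 m.

Braking distance ≈ 9.5 m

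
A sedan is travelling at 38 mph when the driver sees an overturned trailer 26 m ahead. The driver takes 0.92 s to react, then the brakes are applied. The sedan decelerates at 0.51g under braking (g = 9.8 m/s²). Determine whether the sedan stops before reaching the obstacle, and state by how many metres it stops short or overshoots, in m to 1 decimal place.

No — it overshoots by 18.5 m

38 mph × 0.44704 = 16.9875 m/s.
a = 0.51 × 9.8 = 4.998 m/s².
Reaction distance = 16.9875 × 0.92 = 15.629 m.
Braking distance = v²/(2a) = 288.575 / 9.996 = 28.869 m.
Total stopping distance = 15.629 + 28.869 = 44.498 m, vs 26 m available — it cannot stop in time and overshoots by 44.498 − 26 = 18.498 m.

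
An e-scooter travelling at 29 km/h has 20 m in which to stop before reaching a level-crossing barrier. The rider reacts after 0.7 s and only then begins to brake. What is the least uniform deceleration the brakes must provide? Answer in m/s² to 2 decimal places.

Required deceleration ≈ 2.26 m/s²

29 km/h ÷ 3.6 = 8.0556 m/s.
Distance covered during reaction = 8.0556 × 0.7 = 5.639 m.
Distance available for braking: 20 − 5.639 = 14.361 m.
v² = 2a·d ⇒ a = v²/(2d) = 8.0556² / (2 × 14.361) = 64.893 / 28.722 = 2.2593 m/s².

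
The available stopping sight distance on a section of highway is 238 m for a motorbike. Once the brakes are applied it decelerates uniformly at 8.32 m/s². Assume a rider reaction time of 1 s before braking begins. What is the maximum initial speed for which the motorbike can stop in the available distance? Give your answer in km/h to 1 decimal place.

Stopping distance: v·t_r + v²/(2a) = 238 with t_r = 1 s and a = 8.320 m/s².
So v² + 16.640 v − 3960.32 = 0.
Positive root: v = −a·t_r + √((a·t_r)² + 2a·d) = −8.320 + √(69.222 + 3960.32) = 55.1587 m/s.
55.1587 m/s × 3.6 = 198.571 km/h.

Maximum speed ≈ 198.6 km/h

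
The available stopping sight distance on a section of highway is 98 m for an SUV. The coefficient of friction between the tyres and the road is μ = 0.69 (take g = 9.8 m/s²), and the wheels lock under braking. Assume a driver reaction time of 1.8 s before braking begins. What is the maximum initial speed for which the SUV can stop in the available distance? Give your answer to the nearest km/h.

a = μg = 0.69 × 9.8 = 6.762 m/s².
Stopping distance: v·t_r + v²/(2a) = 98 with t_r = 1.8 s and a = 6.762 m/s².
So v² + 24.343 v − 1325.35 = 0.
Positive root: v = −a·t_r + √((a·t_r)² + 2a·d) = −12.172 + √(148.158 + 1325.35) = 26.2143 m/s.
26.2143 m/s × 3.6 = 94.371 km/h.

Maximum speed ≈ 94 km/h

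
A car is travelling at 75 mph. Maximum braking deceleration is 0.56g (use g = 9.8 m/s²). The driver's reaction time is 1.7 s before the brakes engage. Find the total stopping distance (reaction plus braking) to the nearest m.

Total stopping distance ≈ 159 m

75 mph × 0.44704 = 33.5280 m/s.
a = 0.56 × 9.8 = 5.488 m/s².
Reaction distance = v·t_r = 33.5280 × 1.7 = 56.998 m.
Braking distance = v²/(2a) = 33.5280² / (2 × 5.488) = 1124.127 / 10.976 = 102.417 m.
Total = 56.998 + 102.417 = 159.415 m.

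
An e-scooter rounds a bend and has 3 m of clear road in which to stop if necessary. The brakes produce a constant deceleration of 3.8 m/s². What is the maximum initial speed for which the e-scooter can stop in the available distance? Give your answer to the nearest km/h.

Maximum speed ≈ 17 km/h

v²/(2a) = d ⇒ v = √(2 × 3.800 × 3) = √22.80 = 4.7749 m/s.
4.7749 m/s × 3.6 = 17.190 km/h.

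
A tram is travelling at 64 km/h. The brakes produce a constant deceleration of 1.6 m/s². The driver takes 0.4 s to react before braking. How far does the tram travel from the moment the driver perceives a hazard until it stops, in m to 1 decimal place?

64 km/h ÷ 3.6 = 17.7778 m/s.
Reaction distance = v·t_r = 17.7778 × 0.4 = 7.111 m.
Braking distance = v²/(2a) = 17.7778² / (2 × 1.600) = 316.050 / 3.200 = 98.766 m.
Total = 7.111 + 98.766 = 105.877 m.

Total stopping distance ≈ 105.9 m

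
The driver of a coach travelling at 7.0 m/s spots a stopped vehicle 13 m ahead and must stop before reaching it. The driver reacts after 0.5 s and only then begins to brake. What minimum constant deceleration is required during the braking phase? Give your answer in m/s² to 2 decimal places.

Required deceleration ≈ 2.58 m/s²

Distance covered during reaction = 7.0000 × 0.5 = 3.500 m.
Distance available for braking: 13 − 3.500 = 9.500 m.
v² = 2a·d ⇒ a = v²/(2d) = 7.0000² / (2 × 9.500) = 49.000 / 19.000 = 2.5789 m/s².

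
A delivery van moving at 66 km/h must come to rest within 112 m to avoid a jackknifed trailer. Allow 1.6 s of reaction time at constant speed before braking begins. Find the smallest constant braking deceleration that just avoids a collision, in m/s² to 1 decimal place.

Required deceleration ≈ 2.0 m/s²

66 km/h ÷ 3.6 = 18.3333 m/s.
Distance covered during reaction = 18.3333 × 1.6 = 29.333 m.
Distance available for braking: 112 − 29.333 = 82.667 m.
v² = 2a·d ⇒ a = v²/(2d) = 18.3333² / (2 × 82.667) = 336.110 / 165.334 = 2.0329 m/s².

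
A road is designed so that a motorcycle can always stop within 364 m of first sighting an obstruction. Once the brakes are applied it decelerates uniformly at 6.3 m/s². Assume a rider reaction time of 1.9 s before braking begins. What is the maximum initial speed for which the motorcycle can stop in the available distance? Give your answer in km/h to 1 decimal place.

Stopping distance: v·t_r + v²/(2a) = 364 with t_r = 1.9 s and a = 6.300 m/s².
So v² + 23.940 v − 4586.40 = 0.
Positive root: v = −a·t_r + √((a·t_r)² + 2a·d) = −11.970 + √(143.281 + 4586.40) = 56.8027 m/s.
56.8027 m/s × 3.6 = 204.490 km/h.

Maximum speed ≈ 204.5 km/h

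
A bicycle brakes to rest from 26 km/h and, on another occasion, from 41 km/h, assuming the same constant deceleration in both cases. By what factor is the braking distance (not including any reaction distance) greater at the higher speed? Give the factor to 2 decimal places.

Braking distance d = v²/(2a), so with a fixed, d ∝ v².
Factor = (41/26)² = 1.5769² = 2.4866.

Factor ≈ 2.49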